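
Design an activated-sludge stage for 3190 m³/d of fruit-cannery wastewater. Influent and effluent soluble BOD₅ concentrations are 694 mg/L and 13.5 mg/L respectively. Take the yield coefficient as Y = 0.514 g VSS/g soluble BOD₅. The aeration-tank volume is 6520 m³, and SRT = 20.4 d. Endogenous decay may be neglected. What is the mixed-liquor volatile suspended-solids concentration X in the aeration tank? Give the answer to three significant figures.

Without decay, X = Y Q (S₀−S) θ_c / V = 0.514 × 3190 × (694 − 13.5) × 20.4 / 6520 = 3491 mg/L.

X ≈ 3490 mg/L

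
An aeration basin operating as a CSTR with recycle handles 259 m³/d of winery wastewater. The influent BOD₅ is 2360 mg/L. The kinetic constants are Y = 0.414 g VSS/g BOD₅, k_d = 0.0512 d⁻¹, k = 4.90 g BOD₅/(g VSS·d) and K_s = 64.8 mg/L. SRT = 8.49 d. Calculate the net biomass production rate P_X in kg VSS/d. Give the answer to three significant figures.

P_X ≈ 176 kg VSS/d

Effluent substrate depends only on kinetics and SRT: S = K_s(1 + k_d θ_c) / [θ_c(Yk − k_d) − 1] = 64.8 × (1 + 0.0512 × 8.49) / [8.49 × (0.414 × 4.90 − 0.0512) − 1] = 92.97 / 15.79 = 5.888 mg/L.
Y_obs = Y / (1 + k_d θ_c) = 0.414 / (1 + 0.0512 × 8.49) = 0.414 / 1.435 = 0.2886.
ΔS = 2360 − 5.89 = 2354 mg/L, so the substrate removal rate is 259 × 2354/1000 = 609.7 kg BOD₅/d.
Net biomass production P_X = Y_obs × Q·(S₀ − S) = 0.2886 × 609.7 = 175.9 kg VSS/d.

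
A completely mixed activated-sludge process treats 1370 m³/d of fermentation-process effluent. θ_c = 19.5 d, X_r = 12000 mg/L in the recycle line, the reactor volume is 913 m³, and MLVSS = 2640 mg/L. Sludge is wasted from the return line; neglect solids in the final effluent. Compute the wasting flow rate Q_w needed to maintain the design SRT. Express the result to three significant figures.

θ_c = V·X/(Q_w·X_r) when wasting from the recycle, so Q_w = V·X/(θ_c·X_r) = 913.0 × 2640 / (19.5 × 12000) = 10.30 m³/d.

Q_w ≈ 10.3 m³/d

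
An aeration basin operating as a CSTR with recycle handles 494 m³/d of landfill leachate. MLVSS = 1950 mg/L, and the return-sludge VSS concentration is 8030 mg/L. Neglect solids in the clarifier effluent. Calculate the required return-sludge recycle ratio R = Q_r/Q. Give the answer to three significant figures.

Mass balance around the secondary clarifier (neglecting effluent solids): R = X / (X_r − X) = 1950 / (8030 − 1950) = 0.3207.

R ≈ 0.321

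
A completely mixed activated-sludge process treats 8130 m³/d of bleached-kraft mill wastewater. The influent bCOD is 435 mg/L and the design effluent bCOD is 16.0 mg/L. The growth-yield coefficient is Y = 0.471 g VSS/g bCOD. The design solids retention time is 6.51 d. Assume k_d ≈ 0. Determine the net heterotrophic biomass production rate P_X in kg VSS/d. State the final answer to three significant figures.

Since k_d ≈ 0, Y_obs = Y = 0.471 g VSS/g bCOD.
Q·(S₀ − S) = 8130 × (435 − 16.0) × 10⁻³ = 3406 kg/d removed.
Biomass produced: P_X = Y_obs·Q·ΔS = 0.4710 × 3406 ≈ 1604 kg VSS/d.

P_X ≈ 1600 kg VSS/d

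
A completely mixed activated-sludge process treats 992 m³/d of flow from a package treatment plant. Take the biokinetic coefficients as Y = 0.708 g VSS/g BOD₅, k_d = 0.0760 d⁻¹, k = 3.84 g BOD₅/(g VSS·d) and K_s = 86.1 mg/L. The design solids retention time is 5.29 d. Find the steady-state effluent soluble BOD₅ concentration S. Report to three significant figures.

From the Monod/SRT balance for a CMAS, S = K_s·(1+k_d θ_c)/[θ_c·(Y k − k_d) − 1] = 86.1 × (1 + 0.0760 × 5.29) / [5.29 × (0.708 × 3.84 − 0.0760) − 1] = 120.7 / 12.98 = 9.300 mg/L.

S ≈ 9.30 mg/L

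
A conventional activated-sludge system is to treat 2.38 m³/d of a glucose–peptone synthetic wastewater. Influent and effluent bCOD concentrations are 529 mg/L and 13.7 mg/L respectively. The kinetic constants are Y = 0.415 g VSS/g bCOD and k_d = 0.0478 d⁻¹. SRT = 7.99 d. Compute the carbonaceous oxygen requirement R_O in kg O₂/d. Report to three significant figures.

Observed yield with endogenous decay: Y_obs = Y / (1 + k_d·θ_c) = 0.415 / (1 + 0.0478 × 7.99) = 0.415 / 1.382 = 0.3003 g VSS/g bCOD.
ΔS = 529 − 13.7 = 515.3 mg/L, so the substrate removal rate is 2.38 × 515.3/1000 = 1.226 kg bCOD/d.
Net sludge production P_X = 0.3003 × 1.226 = 0.3683 kg VSS/d.
R_O = Q·(S₀ − S) − 1.42·P_X = 1.226 − 1.42 × 0.3683 = 0.7034 kg O₂/d.

R_O ≈ 0.703 kg O₂/d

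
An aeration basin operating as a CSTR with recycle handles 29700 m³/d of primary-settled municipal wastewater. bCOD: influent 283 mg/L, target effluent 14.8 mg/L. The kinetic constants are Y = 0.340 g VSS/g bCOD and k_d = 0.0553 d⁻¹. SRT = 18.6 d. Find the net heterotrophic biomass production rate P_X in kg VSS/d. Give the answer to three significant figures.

P_X ≈ 1340 kg VSS/d

Y_obs = Y / (1 + k_d θ_c) = 0.340 / (1 + 0.0553 × 18.6) = 0.340 / 2.029 = 0.1676.
Mass of bCOD removed per day: Q(S₀ − S) = 29700 × 268.2 g/m³ = 7966 kg/d.
P_X = Y_obs · Q(S₀ − S) = 0.1676 × 7966 = 1335 kg VSS/d.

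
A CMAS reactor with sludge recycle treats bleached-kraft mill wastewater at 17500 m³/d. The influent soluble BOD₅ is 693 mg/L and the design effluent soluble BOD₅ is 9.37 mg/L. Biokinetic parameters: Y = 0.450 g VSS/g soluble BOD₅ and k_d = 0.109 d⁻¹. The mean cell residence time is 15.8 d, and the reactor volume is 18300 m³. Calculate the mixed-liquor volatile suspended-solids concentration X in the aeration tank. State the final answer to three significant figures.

X ≈ 1710 mg/L

From V·X·(1 + k_d·θ_c) = Y·Q·(S₀ − S)·θ_c: X = 0.450 × 17500 × (693 − 9.37) × 15.8 / [18300 × (1 + 0.109 × 15.8)] = 1707 mg/L.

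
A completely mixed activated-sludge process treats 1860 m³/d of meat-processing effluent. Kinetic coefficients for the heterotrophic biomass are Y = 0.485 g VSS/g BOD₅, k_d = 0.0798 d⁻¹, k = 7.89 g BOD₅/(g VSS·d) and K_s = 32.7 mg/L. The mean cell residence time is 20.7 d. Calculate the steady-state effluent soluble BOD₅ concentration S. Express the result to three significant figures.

From the Monod/SRT balance for a CMAS, S = K_s·(1+k_d θ_c)/[θ_c·(Y k − k_d) − 1] = 32.7 × (1 + 0.0798 × 20.7) / [20.7 × (0.485 × 7.89 − 0.0798) − 1] = 86.72 / 76.56 = 1.133 mg/L.

S ≈ 1.13 mg/L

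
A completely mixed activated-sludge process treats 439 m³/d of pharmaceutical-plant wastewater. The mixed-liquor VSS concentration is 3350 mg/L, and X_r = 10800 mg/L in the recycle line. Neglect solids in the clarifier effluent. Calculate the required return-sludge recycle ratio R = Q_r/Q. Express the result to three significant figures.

R ≈ 0.450

R = Q_r/Q = X/(X_r − X) = 3350 / (10800 − 3350) = 0.4497.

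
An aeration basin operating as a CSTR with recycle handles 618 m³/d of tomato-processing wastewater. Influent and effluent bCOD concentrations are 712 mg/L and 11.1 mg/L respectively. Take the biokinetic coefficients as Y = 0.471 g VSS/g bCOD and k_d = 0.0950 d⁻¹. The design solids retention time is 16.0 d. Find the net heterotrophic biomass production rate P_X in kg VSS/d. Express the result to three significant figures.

Observed yield with endogenous decay: Y_obs = Y / (1 + k_d·θ_c) = 0.471 / (1 + 0.0950 × 16.0) = 0.471 / 2.520 = 0.1869 g VSS/g bCOD.
ΔS = 712 − 11.1 = 700.9 mg/L, so the substrate removal rate is 618 × 700.9/1000 = 433.2 kg bCOD/d.
So the net sludge growth is P_X = 0.1869 × 433.2 = 80.96 kg VSS/d.

P_X ≈ 81.0 kg VSS/d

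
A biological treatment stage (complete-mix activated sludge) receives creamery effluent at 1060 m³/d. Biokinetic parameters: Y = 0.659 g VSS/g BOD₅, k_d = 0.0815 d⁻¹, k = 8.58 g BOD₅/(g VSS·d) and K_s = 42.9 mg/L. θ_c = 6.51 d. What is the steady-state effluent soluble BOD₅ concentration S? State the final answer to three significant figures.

S ≈ 1.86 mg/L

From the Monod/SRT balance for a CMAS, S = K_s·(1+k_d θ_c)/[θ_c·(Y k − k_d) − 1] = 42.9 × (1 + 0.0815 × 6.51) / [6.51 × (0.659 × 8.58 − 0.0815) − 1] = 65.66 / 35.28 = 1.861 mg/L.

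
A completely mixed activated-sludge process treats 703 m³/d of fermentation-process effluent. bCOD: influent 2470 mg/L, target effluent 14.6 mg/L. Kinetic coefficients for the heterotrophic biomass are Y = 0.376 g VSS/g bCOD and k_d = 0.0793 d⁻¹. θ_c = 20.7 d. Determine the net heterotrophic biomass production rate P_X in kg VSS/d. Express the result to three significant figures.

P_X ≈ 246 kg VSS/d

Observed yield with endogenous decay: Y_obs = Y / (1 + k_d·θ_c) = 0.376 / (1 + 0.0793 × 20.7) = 0.376 / 2.642 = 0.1423 g VSS/g bCOD.
Mass of bCOD removed per day: Q(S₀ − S) = 703 × 2455 g/m³ = 1726 kg/d.
Biomass produced: P_X = Y_obs·Q·ΔS = 0.1423 × 1726 ≈ 245.7 kg VSS/d.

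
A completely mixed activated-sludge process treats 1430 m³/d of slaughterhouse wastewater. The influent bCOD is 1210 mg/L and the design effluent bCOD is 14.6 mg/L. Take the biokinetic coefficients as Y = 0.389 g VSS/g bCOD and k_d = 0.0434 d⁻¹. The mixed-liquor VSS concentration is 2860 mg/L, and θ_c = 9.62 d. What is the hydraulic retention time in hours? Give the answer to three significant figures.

τ ≈ 26.5 h

Steady-state biomass mass balance: V·X·(1 + k_d·θ_c) = Y·Q·(S₀ − S)·θ_c, so V = 0.389 × 1430 × (1210 − 14.6) × 9.62 / [2860 × (1 + 0.0434 × 9.62)] = 6.4×10^6 / 4054 = 1578 m³.
HRT = V/Q = 1578 m³ / 1430 m³·d⁻¹ = 1.103 d × 24 = 26.48 h.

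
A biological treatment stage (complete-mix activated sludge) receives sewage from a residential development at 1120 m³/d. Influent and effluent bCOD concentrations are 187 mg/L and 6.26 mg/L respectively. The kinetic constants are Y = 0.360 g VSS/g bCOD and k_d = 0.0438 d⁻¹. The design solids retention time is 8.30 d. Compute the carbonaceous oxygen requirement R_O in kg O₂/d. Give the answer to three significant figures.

The observed yield is Y_obs = Y/(1 + k_d·θ_c) = 0.360 / (1 + 0.0438 × 8.30) = 0.360 / 1.364 = 0.2640 g VSS per g bCOD removed.
Q·(S₀ − S) = 1120 × (187 − 6.26) × 10⁻³ = 202.4 kg/d removed.
Biomass synthesised: P_X = Y_obs × 202.4 = 53.44 kg VSS/d.
Carbonaceous O₂ demand = substrate oxidised − cell-mass equivalent = 202.4 − 1.42 × 53.44 = 126.5 kg O₂/d.

R_O ≈ 127 kg O₂/d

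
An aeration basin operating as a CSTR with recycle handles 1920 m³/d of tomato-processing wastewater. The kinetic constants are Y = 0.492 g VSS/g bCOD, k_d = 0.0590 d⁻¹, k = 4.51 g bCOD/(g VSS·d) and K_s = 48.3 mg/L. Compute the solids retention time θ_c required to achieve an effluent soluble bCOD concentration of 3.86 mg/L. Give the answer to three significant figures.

Specific growth rate at S = 3.86 mg/L: μ = YkS/(K_s+S) = 0.492·4.51·3.86/(48.3+3.86) = 0.1642 d⁻¹.
1/θ_c = 0.1642 − 0.0590 = 0.1052 d⁻¹, so θ_c = 9.505 d.

θ_c ≈ 9.51 d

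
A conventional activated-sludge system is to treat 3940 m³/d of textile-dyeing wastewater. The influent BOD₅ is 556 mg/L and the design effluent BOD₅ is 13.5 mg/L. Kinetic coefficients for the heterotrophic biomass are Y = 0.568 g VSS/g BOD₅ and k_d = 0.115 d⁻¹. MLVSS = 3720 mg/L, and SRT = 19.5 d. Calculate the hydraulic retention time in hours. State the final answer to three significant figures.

τ ≈ 12.0 h

From the SRT design equation V = Y Q (S₀−S) θ_c / [X (1 + k_d θ_c)] = 0.568 × 3940 × (556 − 13.5) × 19.5 / [3720 × (1 + 0.115 × 19.5)] = 2.37×10^7 / 12062 = 1963 m³.
τ = V/Q = 1963/3940 = 0.4981 d, or 11.96 h.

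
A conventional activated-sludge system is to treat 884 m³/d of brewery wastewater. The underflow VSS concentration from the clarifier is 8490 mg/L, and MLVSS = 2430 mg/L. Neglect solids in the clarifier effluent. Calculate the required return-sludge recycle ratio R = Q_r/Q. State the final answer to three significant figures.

R ≈ 0.401

R = Q_r/Q = X/(X_r − X) = 2430 / (8490 − 2430) = 0.4010.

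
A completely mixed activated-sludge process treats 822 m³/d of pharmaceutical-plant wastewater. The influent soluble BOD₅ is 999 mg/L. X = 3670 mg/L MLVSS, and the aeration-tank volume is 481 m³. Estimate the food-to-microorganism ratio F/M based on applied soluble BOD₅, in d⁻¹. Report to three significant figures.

Food-to-microorganism ratio F/M = Q S₀ / (V X) = 822 × 999 / (481.0 × 3670) = 0.4652 d⁻¹.

F/M ≈ 0.465 d⁻¹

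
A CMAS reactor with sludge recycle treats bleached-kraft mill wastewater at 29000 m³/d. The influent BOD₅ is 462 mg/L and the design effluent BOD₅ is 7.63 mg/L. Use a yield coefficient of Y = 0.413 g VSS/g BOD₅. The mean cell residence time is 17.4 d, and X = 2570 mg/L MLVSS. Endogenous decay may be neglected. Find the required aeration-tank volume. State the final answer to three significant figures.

With k_d = 0 the design equation reduces to V = Y Q (S₀−S) θ_c / X = 0.413 × 29000 × (462 − 7.63) × 17.4 / 2570 = 36845 m³.

V ≈ 36800 m³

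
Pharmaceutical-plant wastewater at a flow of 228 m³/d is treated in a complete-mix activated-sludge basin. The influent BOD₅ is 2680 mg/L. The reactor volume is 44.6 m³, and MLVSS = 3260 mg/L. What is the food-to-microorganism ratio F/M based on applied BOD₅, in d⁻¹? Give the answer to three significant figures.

F/M ≈ 4.20 d⁻¹

F/M = Q·S₀ / (V·X) = 228 × 2680 / (44.60 × 3260) = 4.203 g BOD₅·(g VSS·d)⁻¹.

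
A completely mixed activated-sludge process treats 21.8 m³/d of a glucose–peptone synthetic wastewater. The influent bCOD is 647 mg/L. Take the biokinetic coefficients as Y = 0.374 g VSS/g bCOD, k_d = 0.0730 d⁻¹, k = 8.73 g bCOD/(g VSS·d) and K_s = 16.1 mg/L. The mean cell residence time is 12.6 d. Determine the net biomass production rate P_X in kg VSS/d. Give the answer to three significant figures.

Effluent substrate depends only on kinetics and SRT: S = K_s(1 + k_d θ_c) / [θ_c(Yk − k_d) − 1] = 16.1 × (1 + 0.0730 × 12.6) / [12.6 × (0.374 × 8.73 − 0.0730) − 1] = 30.91 / 39.22 = 0.7881 mg/L.
Y_obs = Y / (1 + k_d θ_c) = 0.374 / (1 + 0.0730 × 12.6) = 0.374 / 1.920 = 0.1948.
Q·(S₀ − S) = 21.8 × (647 − 0.788) × 10⁻³ = 14.09 kg/d removed.
Net biomass production P_X = Y_obs × Q·(S₀ − S) = 0.1948 × 14.09 = 2.744 kg VSS/d.

P_X ≈ 2.74 kg VSS/d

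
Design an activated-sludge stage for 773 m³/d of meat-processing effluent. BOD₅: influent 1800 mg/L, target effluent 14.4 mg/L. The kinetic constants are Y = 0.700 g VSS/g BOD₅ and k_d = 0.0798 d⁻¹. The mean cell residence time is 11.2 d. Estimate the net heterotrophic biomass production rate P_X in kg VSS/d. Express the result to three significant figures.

P_X ≈ 510 kg VSS/d

Correct the yield for decay: Y_obs = Y/(1 + k_d θ_c) = 0.700 / (1 + 0.0798 × 11.2) = 0.700 / 1.894 = 0.3696.
Mass of BOD₅ removed per day: Q(S₀ − S) = 773 × 1786 g/m³ = 1380 kg/d.
Biomass produced: P_X = Y_obs·Q·ΔS = 0.3696 × 1380 ≈ 510.2 kg VSS/d.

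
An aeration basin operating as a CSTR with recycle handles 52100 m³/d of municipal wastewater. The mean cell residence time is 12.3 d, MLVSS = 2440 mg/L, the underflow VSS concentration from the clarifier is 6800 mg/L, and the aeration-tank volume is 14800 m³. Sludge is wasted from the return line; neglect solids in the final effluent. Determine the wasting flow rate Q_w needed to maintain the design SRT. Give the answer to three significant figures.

Wasting from the return line (neglecting effluent solids): Q_w = V·X / (θ_c·X_r) = 14800 × 2440 / (12.3 × 6800) = 431.8 m³/d.

Q_w ≈ 432 m³/d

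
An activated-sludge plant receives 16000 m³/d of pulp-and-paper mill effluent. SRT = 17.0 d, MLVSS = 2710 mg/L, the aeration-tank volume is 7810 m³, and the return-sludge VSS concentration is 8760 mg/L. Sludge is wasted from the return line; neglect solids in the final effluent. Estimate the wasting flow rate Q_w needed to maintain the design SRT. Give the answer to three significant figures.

Q_w ≈ 142 m³/d

θ_c = V·X/(Q_w·X_r) when wasting from the recycle, so Q_w = V·X/(θ_c·X_r) = 7810 × 2710 / (17.0 × 8760) = 142.1 m³/d.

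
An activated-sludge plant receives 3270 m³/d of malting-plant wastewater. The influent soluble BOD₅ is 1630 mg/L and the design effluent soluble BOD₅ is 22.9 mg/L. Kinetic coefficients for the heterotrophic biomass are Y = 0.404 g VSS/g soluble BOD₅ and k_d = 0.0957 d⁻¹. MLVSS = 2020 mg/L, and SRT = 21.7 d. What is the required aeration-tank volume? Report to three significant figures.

From the SRT design equation V = Y Q (S₀−S) θ_c / [X (1 + k_d θ_c)] = 0.404 × 3270 × (1630 − 22.9) × 21.7 / [2020 × (1 + 0.0957 × 21.7)] = 4.61×10^7 / 6215 = 7413 m³.

V ≈ 7410 m³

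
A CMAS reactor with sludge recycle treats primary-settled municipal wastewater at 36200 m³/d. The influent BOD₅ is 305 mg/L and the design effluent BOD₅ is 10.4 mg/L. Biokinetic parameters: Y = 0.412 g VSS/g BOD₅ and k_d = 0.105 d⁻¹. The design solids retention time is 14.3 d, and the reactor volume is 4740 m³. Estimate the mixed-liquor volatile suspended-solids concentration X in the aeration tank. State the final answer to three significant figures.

From V·X·(1 + k_d·θ_c) = Y·Q·(S₀ − S)·θ_c: X = 0.412 × 36200 × (305 − 10.4) × 14.3 / [4740 × (1 + 0.105 × 14.3)] = 5299 mg/L.

X ≈ 5300 mg/L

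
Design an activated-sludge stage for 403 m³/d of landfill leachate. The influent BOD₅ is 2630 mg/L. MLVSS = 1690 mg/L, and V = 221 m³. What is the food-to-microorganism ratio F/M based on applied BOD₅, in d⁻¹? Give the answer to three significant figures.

F/M ≈ 2.84 d⁻¹

F/M = applied load / biomass = Q·S₀/(V·X) = 403 × 2630 / (221.0 × 1690) = 2.838 d⁻¹.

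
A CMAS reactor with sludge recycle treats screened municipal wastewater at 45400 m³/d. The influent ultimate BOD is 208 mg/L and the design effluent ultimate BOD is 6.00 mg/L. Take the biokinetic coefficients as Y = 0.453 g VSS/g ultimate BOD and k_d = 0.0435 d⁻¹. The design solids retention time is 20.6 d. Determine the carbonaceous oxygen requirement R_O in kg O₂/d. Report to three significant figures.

Observed yield with endogenous decay: Y_obs = Y / (1 + k_d·θ_c) = 0.453 / (1 + 0.0435 × 20.6) = 0.453 / 1.896 = 0.2389 g VSS/g ultimate BOD.
ΔS = 208 − 6.00 = 202.0 mg/L, so the substrate removal rate is 45400 × 202.0/1000 = 9171 kg ultimate BOD/d.
Net sludge production P_X = 0.2389 × 9171 = 2191 kg VSS/d.
Carbonaceous O₂ demand = substrate oxidised − cell-mass equivalent = 9171 − 1.42 × 2191 = 6060 kg O₂/d.

R_O ≈ 6060 kg O₂/d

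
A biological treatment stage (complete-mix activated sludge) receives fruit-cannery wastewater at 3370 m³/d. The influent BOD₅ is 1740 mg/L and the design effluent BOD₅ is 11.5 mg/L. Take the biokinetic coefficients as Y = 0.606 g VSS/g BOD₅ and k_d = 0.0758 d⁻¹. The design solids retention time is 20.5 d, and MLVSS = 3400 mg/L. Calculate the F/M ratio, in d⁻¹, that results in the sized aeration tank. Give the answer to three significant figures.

Steady-state biomass mass balance: V·X·(1 + k_d·θ_c) = Y·Q·(S₀ − S)·θ_c, so V = 0.606 × 3370 × (1740 − 11.5) × 20.5 / [3400 × (1 + 0.0758 × 20.5)] = 7.24×10^7 / 8683 = 8334 m³.
F/M = Q·S₀ / (V·X) = 3370 × 1740 / (8334 × 3400) = 0.2069 g BOD₅·(g VSS·d)⁻¹.

F/M ≈ 0.207 d⁻¹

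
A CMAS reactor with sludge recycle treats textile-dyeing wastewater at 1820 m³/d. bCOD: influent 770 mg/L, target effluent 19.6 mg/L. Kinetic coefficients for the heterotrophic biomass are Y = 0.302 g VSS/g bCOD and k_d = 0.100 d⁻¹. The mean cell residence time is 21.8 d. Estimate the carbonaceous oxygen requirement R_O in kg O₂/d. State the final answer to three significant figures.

R_O ≈ 1180 kg O₂/d

Correct the yield for decay: Y_obs = Y/(1 + k_d θ_c) = 0.302 / (1 + 0.100 × 21.8) = 0.302 / 3.180 = 0.09497.
Q·(S₀ − S) = 1820 × (770 − 19.6) × 10⁻³ = 1366 kg/d removed.
P_X = Y_obs·Q·(S₀ − S) = 0.09497 × 1366 = 129.7 kg VSS/d.
R_O = Q·ΔS − 1.42 P_X = 1366 − 184.2 = 1182 kg O₂/d.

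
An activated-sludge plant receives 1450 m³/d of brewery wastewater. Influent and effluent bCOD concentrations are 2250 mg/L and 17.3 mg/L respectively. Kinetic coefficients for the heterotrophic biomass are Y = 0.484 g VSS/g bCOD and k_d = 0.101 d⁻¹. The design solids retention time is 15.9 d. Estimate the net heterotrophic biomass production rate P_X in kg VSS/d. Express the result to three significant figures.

P_X ≈ 601 kg VSS/d

Y_obs = Y / (1 + k_d θ_c) = 0.484 / (1 + 0.101 × 15.9) = 0.484 / 2.606 = 0.1857.
Q·(S₀ − S) = 1450 × (2250 − 17.3) × 10⁻³ = 3237 kg/d removed.
P_X = Y_obs · Q(S₀ − S) = 0.1857 × 3237 = 601.3 kg VSS/d.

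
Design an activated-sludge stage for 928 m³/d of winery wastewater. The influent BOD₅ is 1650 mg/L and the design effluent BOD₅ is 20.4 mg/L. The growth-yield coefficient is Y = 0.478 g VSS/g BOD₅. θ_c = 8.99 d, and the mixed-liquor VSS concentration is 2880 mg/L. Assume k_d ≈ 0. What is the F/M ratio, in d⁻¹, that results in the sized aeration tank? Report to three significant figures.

F/M ≈ 0.236 d⁻¹

With k_d = 0 the design equation reduces to V = Y Q (S₀−S) θ_c / X = 0.478 × 928 × (1650 − 20.4) × 8.99 / 2880 = 2256 m³.
F/M = applied load / biomass = Q·S₀/(V·X) = 928 × 1650 / (2256 × 2880) = 0.2356 d⁻¹.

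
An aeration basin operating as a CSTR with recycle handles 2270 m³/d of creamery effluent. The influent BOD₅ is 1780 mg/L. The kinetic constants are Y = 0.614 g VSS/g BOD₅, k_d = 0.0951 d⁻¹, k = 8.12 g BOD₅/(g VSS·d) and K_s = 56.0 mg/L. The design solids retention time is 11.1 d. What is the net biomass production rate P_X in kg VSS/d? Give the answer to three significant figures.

P_X ≈ 1210 kg VSS/d

For a completely mixed reactor with recycle the Lawrence–McCarty relation gives S = K_s·(1 + k_d·θ_c) / [θ_c·(Y·k − k_d) − 1] = 56.0 × (1 + 0.0951 × 11.1) / [11.1 × (0.614 × 8.12 − 0.0951) − 1] = 115.1 / 53.29 = 2.160 mg/L.
The observed yield is Y_obs = Y/(1 + k_d·θ_c) = 0.614 / (1 + 0.0951 × 11.1) = 0.614 / 2.056 = 0.2987 g VSS per g BOD₅ removed.
Mass of BOD₅ removed per day: Q(S₀ − S) = 2270 × 1778 g/m³ = 4036 kg/d.
P_X = Y_obs · Q(S₀ − S) = 0.2987 × 4036 = 1205 kg VSS/d.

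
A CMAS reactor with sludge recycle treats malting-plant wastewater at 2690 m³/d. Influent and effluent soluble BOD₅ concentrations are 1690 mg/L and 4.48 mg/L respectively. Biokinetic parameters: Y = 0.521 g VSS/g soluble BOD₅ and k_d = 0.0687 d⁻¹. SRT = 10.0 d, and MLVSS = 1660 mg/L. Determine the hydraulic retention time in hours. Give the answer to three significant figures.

From the SRT design equation V = Y Q (S₀−S) θ_c / [X (1 + k_d θ_c)] = 0.521 × 2690 × (1690 − 4.48) × 10.0 / [1660 × (1 + 0.0687 × 10.0)] = 2.36×10^7 / 2800 = 8435 m³.
HRT = V/Q = 8435 m³ / 2690 m³·d⁻¹ = 3.136 d × 24 = 75.26 h.

τ ≈ 75.3 h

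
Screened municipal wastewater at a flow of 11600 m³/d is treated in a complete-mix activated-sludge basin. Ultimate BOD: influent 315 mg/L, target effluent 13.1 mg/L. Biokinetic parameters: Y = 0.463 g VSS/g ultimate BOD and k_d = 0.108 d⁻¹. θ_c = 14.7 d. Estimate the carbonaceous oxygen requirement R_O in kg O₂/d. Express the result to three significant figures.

R_O ≈ 2610 kg O₂/d

Correct the yield for decay: Y_obs = Y/(1 + k_d θ_c) = 0.463 / (1 + 0.108 × 14.7) = 0.463 / 2.588 = 0.1789.
ΔS = 315 − 13.1 = 301.9 mg/L, so the substrate removal rate is 11600 × 301.9/1000 = 3502 kg ultimate BOD/d.
Net sludge production P_X = 0.1789 × 3502 = 626.6 kg VSS/d.
R_O = Q·(S₀ − S) − 1.42·P_X = 3502 − 1.42 × 626.6 = 2612 kg O₂/d.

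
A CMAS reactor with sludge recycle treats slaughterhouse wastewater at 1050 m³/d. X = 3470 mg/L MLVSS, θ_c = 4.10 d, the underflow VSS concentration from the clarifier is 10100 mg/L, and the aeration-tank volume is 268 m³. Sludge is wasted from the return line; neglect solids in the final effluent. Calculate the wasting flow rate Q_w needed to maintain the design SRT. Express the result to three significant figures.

Q_w ≈ 22.5 m³/d

Q_w = (V·X)/(θ_c X_r) = 268.0 × 3470 / (4.10 × 10100) = 22.46 m³/d.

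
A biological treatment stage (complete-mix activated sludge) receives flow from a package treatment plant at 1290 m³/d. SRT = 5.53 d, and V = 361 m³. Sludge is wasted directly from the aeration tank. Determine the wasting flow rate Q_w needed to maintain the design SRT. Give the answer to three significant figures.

Wasting from the aeration tank: Q_w = V / θ_c = 361.0 / 5.53 = 65.28 m³/d.

Q_w ≈ 65.3 m³/d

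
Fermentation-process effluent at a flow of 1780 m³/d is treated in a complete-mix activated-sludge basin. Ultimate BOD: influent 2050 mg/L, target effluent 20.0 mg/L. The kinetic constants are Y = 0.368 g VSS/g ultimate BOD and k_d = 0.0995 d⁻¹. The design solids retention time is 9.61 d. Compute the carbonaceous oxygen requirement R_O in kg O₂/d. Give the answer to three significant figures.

Y_obs = Y / (1 + k_d θ_c) = 0.368 / (1 + 0.0995 × 9.61) = 0.368 / 1.956 = 0.1881.
Mass of ultimate BOD removed per day: Q(S₀ − S) = 1780 × 2030 g/m³ = 3613 kg/d.
Net sludge production P_X = 0.1881 × 3613 = 679.8 kg VSS/d.
R_O = Q·ΔS − 1.42 P_X = 3613 − 965.3 = 2648 kg O₂/d.

R_O ≈ 2650 kg O₂/d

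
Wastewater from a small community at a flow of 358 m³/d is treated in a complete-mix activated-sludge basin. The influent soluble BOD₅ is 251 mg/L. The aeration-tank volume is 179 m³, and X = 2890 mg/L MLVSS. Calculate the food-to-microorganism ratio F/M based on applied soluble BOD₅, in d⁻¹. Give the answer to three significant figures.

F/M = Q·S₀ / (V·X) = 358 × 251 / (179.0 × 2890) = 0.1737 g soluble BOD₅·(g VSS·d)⁻¹.

F/M ≈ 0.174 d⁻¹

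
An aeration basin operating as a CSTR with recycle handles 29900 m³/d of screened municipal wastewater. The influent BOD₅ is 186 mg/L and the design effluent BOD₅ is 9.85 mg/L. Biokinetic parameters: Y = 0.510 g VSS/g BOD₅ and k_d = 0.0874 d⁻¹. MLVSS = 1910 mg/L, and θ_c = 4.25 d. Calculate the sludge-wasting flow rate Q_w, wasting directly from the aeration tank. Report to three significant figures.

Q_w ≈ 1030 m³/d

From the SRT design equation V = Y Q (S₀−S) θ_c / [X (1 + k_d θ_c)] = 0.510 × 29900 × (186 − 9.85) × 4.25 / [1910 × (1 + 0.0874 × 4.25)] = 1.14×10^7 / 2619 = 4358 m³.
With mixed-liquor wasting, θ_c = V/Q_w, so Q_w = V/θ_c = 4358/4.25 = 1025 m³/d.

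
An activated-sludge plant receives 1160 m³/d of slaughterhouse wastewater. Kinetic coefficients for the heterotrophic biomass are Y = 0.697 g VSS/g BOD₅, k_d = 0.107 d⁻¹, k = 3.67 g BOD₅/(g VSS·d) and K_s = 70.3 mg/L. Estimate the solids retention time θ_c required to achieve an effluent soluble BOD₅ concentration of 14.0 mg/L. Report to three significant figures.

At the target effluent, Y k S/(K_s+S) = 0.697×3.67×14.0/84.30 = 0.4248 d⁻¹.
1/θ_c = 0.4248 − 0.107 = 0.3178 d⁻¹, so θ_c = 3.146 d.

θ_c ≈ 3.15 d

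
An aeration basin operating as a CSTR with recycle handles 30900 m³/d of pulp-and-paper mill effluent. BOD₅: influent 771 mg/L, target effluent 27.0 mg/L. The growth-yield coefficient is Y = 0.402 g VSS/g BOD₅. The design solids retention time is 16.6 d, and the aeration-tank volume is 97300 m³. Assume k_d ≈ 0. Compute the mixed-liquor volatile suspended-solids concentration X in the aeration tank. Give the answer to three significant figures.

X ≈ 1580 mg/L

X = Y·Q·ΔS·θ_c / V = 0.402 × 30900 × (771 − 27.0) × 16.6 / 97300 = 1577 mg/L.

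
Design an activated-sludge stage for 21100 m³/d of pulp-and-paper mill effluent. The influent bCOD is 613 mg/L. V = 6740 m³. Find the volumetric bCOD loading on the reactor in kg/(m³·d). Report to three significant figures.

Applied bCOD load per unit volume = Q·S₀/V = (21100 × 613/1000)/6740 = 1.919 kg bCOD·m⁻³·d⁻¹.

L_v ≈ 1.92 kg bCOD/(m³·d)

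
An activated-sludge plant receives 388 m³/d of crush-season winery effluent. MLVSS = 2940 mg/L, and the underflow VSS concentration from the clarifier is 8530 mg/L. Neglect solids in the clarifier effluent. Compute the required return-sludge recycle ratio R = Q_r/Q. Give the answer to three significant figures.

R ≈ 0.526

Solids balance on the clarifier gives (1+R)X = R·X_r, so R = X/(X_r − X) = 2940 / (8530 − 2940) = 0.5259.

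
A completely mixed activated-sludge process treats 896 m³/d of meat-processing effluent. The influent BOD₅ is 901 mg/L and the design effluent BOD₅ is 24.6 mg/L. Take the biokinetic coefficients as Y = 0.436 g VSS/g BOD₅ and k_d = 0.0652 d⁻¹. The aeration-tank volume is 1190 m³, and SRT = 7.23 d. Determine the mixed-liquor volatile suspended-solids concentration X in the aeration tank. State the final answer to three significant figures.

X ≈ 1410 mg/L

From V·X·(1 + k_d·θ_c) = Y·Q·(S₀ − S)·θ_c: X = 0.436 × 896 × (901 − 24.6) × 7.23 / [1190 × (1 + 0.0652 × 7.23)] = 1414 mg/L.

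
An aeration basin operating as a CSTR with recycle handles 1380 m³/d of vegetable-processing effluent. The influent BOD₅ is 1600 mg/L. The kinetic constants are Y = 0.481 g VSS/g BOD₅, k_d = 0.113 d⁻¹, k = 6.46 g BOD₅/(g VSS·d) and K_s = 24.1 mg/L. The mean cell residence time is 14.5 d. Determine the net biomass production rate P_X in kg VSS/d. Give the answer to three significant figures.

From the Monod/SRT balance for a CMAS, S = K_s·(1+k_d θ_c)/[θ_c·(Y k − k_d) − 1] = 24.1 × (1 + 0.113 × 14.5) / [14.5 × (0.481 × 6.46 − 0.113) − 1] = 63.59 / 42.42 = 1.499 mg/L.
The observed yield is Y_obs = Y/(1 + k_d·θ_c) = 0.481 / (1 + 0.113 × 14.5) = 0.481 / 2.639 = 0.1823 g VSS per g BOD₅ removed.
Mass of BOD₅ removed per day: Q(S₀ − S) = 1380 × 1598 g/m³ = 2206 kg/d.
Net biomass production P_X = Y_obs × Q·(S₀ − S) = 0.1823 × 2206 = 402.1 kg VSS/d.

P_X ≈ 402 kg VSS/d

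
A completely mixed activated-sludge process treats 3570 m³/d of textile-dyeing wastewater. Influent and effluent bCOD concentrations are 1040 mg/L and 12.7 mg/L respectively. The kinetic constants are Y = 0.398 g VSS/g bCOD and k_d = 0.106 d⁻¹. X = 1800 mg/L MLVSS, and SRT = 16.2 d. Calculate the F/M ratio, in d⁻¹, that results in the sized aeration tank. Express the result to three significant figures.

F/M ≈ 0.427 d⁻¹

From the SRT design equation V = Y Q (S₀−S) θ_c / [X (1 + k_d θ_c)] = 0.398 × 3570 × (1040 − 12.7) × 16.2 / [1800 × (1 + 0.106 × 16.2)] = 2.36×10^7 / 4891 = 4835 m³.
F/M = Q·S₀ / (V·X) = 3570 × 1040 / (4835 × 1800) = 0.4266 g bCOD·(g VSS·d)⁻¹.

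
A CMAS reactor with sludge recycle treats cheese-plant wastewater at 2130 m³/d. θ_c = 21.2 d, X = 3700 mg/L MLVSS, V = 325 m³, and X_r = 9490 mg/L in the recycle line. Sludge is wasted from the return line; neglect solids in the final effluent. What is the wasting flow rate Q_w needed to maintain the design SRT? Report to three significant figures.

θ_c = V·X/(Q_w·X_r) when wasting from the recycle, so Q_w = V·X/(θ_c·X_r) = 325.0 × 3700 / (21.2 × 9490) = 5.977 m³/d.

Q_w ≈ 5.98 m³/d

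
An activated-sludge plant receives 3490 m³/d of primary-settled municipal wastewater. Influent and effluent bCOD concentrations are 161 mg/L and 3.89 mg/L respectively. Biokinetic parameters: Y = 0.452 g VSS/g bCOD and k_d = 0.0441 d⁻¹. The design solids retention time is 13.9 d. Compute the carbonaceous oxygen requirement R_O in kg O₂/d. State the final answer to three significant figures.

Y_obs = Y / (1 + k_d θ_c) = 0.452 / (1 + 0.0441 × 13.9) = 0.452 / 1.613 = 0.2802.
ΔS = 161 − 3.89 = 157.1 mg/L, so the substrate removal rate is 3490 × 157.1/1000 = 548.3 kg bCOD/d.
P_X = Y_obs·Q·(S₀ − S) = 0.2802 × 548.3 = 153.7 kg VSS/d.
R_O = Q·(S₀ − S) − 1.42·P_X = 548.3 − 1.42 × 153.7 = 330.1 kg O₂/d.

R_O ≈ 330 kg O₂/d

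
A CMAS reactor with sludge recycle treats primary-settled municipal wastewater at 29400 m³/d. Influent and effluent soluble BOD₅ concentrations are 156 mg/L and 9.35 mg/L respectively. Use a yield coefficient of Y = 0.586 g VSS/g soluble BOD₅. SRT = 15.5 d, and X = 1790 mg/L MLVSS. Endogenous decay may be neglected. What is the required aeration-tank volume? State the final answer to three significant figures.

Biomass mass balance (decay neglected): V·X = Y·Q·(S₀ − S)·θ_c, so V = 0.586 × 29400 × (156 − 9.35) × 15.5 / 1790 = 21878 m³.

V ≈ 21900 m³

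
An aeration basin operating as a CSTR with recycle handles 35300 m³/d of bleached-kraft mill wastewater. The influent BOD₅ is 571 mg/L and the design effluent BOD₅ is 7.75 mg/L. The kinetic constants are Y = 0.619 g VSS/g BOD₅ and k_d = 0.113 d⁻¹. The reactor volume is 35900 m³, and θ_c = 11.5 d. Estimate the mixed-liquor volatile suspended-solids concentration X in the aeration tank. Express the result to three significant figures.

X ≈ 1710 mg/L

From V·X·(1 + k_d·θ_c) = Y·Q·(S₀ − S)·θ_c: X = 0.619 × 35300 × (571 − 7.75) × 11.5 / [35900 × (1 + 0.113 × 11.5)] = 1714 mg/L.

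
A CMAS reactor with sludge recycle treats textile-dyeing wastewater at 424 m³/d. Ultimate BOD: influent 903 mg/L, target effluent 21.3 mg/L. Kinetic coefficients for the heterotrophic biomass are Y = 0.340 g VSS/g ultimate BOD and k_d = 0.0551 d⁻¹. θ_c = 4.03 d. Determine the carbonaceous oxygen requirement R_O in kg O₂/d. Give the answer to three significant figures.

R_O ≈ 226 kg O₂/d

Y_obs = Y / (1 + k_d θ_c) = 0.340 / (1 + 0.0551 × 4.03) = 0.340 / 1.222 = 0.2782.
Mass of ultimate BOD removed per day: Q(S₀ − S) = 424 × 881.7 g/m³ = 373.8 kg/d.
Biomass synthesised: P_X = Y_obs × 373.8 = 104.0 kg VSS/d.
R_O = Q·(S₀ − S) − 1.42·P_X = 373.8 − 1.42 × 104.0 = 226.1 kg O₂/d.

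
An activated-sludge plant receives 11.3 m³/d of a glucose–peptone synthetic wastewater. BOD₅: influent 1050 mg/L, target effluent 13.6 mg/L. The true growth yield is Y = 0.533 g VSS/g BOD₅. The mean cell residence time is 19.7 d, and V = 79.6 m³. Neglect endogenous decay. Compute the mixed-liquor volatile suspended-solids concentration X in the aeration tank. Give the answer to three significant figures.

X ≈ 1540 mg/L

From V·X = Y·Q·(S₀ − S)·θ_c (decay neglected): X = 0.533 × 11.3 × (1050 − 13.6) × 19.7 / 79.6 = 1545 mg/L.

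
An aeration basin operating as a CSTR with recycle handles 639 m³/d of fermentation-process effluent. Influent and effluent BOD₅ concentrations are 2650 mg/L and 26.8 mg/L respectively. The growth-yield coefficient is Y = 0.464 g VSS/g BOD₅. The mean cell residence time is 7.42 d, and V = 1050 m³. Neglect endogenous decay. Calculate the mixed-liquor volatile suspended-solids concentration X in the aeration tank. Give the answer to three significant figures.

X ≈ 5500 mg/L

From V·X = Y·Q·(S₀ − S)·θ_c (decay neglected): X = 0.464 × 639 × (2650 − 26.8) × 7.42 / 1050 = 5496 mg/L.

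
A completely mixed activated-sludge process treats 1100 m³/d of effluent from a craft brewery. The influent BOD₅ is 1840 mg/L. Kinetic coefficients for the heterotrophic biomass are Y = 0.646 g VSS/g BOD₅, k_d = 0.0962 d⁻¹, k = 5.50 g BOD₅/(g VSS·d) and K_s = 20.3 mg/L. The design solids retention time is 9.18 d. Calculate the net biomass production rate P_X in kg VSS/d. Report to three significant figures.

From the Monod/SRT balance for a CMAS, S = K_s·(1+k_d θ_c)/[θ_c·(Y k − k_d) − 1] = 20.3 × (1 + 0.0962 × 9.18) / [9.18 × (0.646 × 5.50 − 0.0962) − 1] = 38.23 / 30.73 = 1.244 mg/L.
Observed yield with endogenous decay: Y_obs = Y / (1 + k_d·θ_c) = 0.646 / (1 + 0.0962 × 9.18) = 0.646 / 1.883 = 0.3430 g VSS/g BOD₅.
Mass of BOD₅ removed per day: Q(S₀ − S) = 1100 × 1839 g/m³ = 2023 kg/d.
P_X = Y_obs · Q(S₀ − S) = 0.3430 × 2023 = 693.9 kg VSS/d.

P_X ≈ 694 kg VSS/d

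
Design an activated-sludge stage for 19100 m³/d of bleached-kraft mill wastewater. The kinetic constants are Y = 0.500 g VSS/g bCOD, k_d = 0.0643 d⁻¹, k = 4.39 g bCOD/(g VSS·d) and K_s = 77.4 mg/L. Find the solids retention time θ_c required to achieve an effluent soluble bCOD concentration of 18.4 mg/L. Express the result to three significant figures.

Specific growth rate at S = 18.4 mg/L: μ = YkS/(K_s+S) = 0.500·4.39·18.4/(77.4+18.4) = 0.4216 d⁻¹.
1/θ_c = 0.4216 − 0.0643 = 0.3573 d⁻¹, so θ_c = 2.799 d.

θ_c ≈ 2.80 d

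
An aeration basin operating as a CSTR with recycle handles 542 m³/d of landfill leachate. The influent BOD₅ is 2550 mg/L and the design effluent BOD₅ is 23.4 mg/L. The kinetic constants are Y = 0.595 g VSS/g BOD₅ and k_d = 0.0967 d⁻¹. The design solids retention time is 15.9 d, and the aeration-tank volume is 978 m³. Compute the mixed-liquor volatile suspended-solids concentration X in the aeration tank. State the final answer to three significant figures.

X = Y·Q·ΔS·θ_c / [V·(1 + k_d θ_c)] = 0.595 × 542 × (2550 − 23.4) × 15.9 / [978 × (1 + 0.0967 × 15.9)] = 5220 mg/L.

X ≈ 5220 mg/L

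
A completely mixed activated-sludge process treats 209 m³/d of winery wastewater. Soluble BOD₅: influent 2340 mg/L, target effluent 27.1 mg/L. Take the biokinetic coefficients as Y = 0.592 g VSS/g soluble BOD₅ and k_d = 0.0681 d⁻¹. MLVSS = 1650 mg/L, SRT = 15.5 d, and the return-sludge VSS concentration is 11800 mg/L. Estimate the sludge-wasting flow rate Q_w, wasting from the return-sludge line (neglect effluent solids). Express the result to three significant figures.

Steady-state biomass mass balance: V·X·(1 + k_d·θ_c) = Y·Q·(S₀ − S)·θ_c, so V = 0.592 × 209 × (2340 − 27.1) × 15.5 / [1650 × (1 + 0.0681 × 15.5)] = 4.44×10^6 / 3392 = 1308 m³.
Wasting from the return line (neglecting effluent solids): Q_w = V·X / (θ_c·X_r) = 1308 × 1650 / (15.5 × 11800) = 11.80 m³/d.

Q_w ≈ 11.8 m³/d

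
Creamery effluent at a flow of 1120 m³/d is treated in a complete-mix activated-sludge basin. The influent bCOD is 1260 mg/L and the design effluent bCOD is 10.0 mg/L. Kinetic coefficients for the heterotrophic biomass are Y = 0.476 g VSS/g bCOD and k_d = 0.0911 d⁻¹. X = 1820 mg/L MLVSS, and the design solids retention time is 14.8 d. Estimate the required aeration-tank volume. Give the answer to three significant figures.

Rearranging the biomass balance for a CMAS with decay, V = Y·Q·ΔS·θ_c / [X·(1+k_d θ_c)] = 0.476 × 1120 × (1260 − 10.0) × 14.8 / [1820 × (1 + 0.0911 × 14.8)] = 9.86×10^6 / 4274 = 2308 m³.

V ≈ 2310 m³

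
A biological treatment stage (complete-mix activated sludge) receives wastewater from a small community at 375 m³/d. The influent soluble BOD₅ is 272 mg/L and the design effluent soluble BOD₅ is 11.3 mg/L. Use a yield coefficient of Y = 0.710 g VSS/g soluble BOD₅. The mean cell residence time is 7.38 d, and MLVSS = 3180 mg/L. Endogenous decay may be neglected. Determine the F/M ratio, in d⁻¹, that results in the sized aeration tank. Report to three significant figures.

Biomass mass balance (decay neglected): V·X = Y·Q·(S₀ − S)·θ_c, so V = 0.710 × 375 × (272 − 11.3) × 7.38 / 3180 = 161.1 m³.
Food-to-microorganism ratio F/M = Q S₀ / (V X) = 375 × 272 / (161.1 × 3180) = 0.1991 d⁻¹.

F/M ≈ 0.199 d⁻¹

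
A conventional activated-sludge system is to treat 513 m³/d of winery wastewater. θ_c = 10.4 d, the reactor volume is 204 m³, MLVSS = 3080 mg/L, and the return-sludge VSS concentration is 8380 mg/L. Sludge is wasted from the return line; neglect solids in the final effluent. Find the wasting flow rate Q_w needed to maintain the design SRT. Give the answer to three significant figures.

Q_w ≈ 7.21 m³/d

θ_c = V·X/(Q_w·X_r) when wasting from the recycle, so Q_w = V·X/(θ_c·X_r) = 204.0 × 3080 / (10.4 × 8380) = 7.209 m³/d.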